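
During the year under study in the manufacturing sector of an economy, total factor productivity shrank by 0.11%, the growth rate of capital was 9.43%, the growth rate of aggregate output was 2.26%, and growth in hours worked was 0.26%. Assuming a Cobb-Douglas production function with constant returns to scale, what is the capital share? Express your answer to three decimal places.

0.230

gY = gA + α·gK + (1−α)·gL, so gY − gA − gL = α(gK − gL).
2.26 + 0.11 − 0.26 = α × (9.43 − 0.26).
2.11 = 9.17 α, so α = 0.2301.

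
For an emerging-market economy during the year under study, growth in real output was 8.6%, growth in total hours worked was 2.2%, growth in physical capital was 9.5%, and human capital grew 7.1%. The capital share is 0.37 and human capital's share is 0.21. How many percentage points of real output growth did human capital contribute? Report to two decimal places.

Contribution = share × growth = 0.21 × 7.1 = 1.491 pp.

1.49 percentage points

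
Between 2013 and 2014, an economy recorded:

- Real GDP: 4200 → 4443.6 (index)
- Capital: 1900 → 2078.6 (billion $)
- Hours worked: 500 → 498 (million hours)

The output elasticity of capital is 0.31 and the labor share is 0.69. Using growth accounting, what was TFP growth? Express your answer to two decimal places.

TFP grew 3.16%.

Real GDP growth = (4443.6 − 4200) / 4200 = 5.8%.
Capital growth = (2078.6 − 1900) / 1900 = 9.4%.
Hours worked growth = (498 − 500) / 500 = -0.4%.
Labor's share = 1 − 0.31 = 0.69.
Capital: 0.31 × 9.4 = 2.914 pp.
Hours worked: 0.69 × (-0.4) = -0.276 pp.
TFP growth = 5.8 − 2.638 = 3.162%.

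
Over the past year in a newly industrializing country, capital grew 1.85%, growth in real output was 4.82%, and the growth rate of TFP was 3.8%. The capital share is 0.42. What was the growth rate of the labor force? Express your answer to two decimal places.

0.42%

Labor's share = 1 − 0.42 = 0.58.
gY = gA + 0.42×1.85 + 0.58×g.
0.58×g = 4.82 − 3.8 − 0.777 = 0.243.
g = 0.243 / 0.58 = 0.419%.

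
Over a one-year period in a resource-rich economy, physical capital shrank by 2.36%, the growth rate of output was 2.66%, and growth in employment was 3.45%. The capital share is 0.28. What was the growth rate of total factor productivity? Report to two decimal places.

0.84%

Labor's share = 1 − 0.28 = 0.72.
Physical capital: 0.28 × (-2.36) = -0.6608 pp.
Employment: 0.72 × 3.45 = 2.484 pp.
TFP growth = 2.66 − 1.8232 = 0.8368%.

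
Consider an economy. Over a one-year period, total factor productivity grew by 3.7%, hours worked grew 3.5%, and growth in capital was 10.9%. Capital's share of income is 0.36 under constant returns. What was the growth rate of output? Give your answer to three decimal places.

9.864%

Labor's share = 1 − 0.36 = 0.64.
Capital: 0.36 × 10.9 = 3.924 pp.
Hours worked: 0.64 × 3.5 = 2.24 pp.
Output growth = 3.7 + 6.164 = 9.864%.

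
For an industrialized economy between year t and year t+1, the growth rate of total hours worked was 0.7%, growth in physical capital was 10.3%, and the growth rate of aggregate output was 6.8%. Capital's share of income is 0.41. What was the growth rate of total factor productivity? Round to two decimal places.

Total factor productivity growth was 2.16%.

Labor's share = 1 − 0.41 = 0.59.
Physical capital: 0.41 × 10.3 = 4.223 pp.
Total hours worked: 0.59 × 0.7 = 0.413 pp.
TFP growth = 6.8 − 4.636 = 2.164%.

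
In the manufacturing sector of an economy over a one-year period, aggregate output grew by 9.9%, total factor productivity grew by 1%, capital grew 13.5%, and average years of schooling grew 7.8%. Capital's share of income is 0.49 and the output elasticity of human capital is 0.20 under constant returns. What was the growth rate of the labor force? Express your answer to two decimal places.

Labor's share = 1 − 0.49 − 0.2 = 0.31.
gY = gA + 0.49×13.5 + 0.2×7.8 + 0.31×g.
0.31×g = 9.9 − 1 − 8.175 = 0.725.
g = 0.725 / 0.31 = 2.3387%.

2.34%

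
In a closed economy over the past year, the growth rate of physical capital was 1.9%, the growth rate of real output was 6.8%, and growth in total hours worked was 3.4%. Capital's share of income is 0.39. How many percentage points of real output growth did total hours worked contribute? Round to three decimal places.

Labor's share = 1 − 0.39 = 0.61.
Contribution = share × growth = 0.61 × 3.4 = 2.074 pp.

2.074 percentage points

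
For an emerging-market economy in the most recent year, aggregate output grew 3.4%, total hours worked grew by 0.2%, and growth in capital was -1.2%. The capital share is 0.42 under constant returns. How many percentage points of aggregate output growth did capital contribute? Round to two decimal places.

-0.50 pp

Contribution = share × growth = 0.42 × (-1.2) = -0.504 pp.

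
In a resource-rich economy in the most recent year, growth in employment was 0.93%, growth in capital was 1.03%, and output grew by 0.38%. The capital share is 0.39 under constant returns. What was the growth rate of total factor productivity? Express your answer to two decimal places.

Labor's share = 1 − 0.39 = 0.61.
Capital: 0.39 × 1.03 = 0.4017 pp.
Employment: 0.61 × 0.93 = 0.5673 pp.
TFP growth = 0.38 − 0.969 = -0.589%.

-0.59%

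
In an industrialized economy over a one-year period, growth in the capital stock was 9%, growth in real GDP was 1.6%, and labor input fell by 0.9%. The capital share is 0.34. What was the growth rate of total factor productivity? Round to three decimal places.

-0.866%

Labor's share = 1 − 0.34 = 0.66.
The capital stock: 0.34 × 9 = 3.06 pp.
Labor input: 0.66 × (-0.9) = -0.594 pp.
TFP growth = 1.6 − 2.466 = -0.866%.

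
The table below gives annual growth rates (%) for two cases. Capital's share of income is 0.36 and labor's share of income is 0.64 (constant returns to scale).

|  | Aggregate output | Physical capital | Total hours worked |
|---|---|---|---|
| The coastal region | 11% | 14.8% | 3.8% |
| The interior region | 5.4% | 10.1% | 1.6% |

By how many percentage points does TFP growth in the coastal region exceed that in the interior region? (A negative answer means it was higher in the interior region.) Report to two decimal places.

Labor's share = 1 − 0.36 = 0.64.
The coastal region: TFP = 11 − 5.328 − 2.432 = 3.24%.
The interior region: TFP = 5.4 − 3.636 − 1.024 = 0.74%.
Difference = 3.24 − (0.74) = 2.5 pp.

2.50 percentage points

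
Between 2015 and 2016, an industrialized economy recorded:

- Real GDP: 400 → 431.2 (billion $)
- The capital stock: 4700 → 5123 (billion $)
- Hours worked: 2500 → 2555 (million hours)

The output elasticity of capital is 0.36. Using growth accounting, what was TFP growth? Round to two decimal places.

TFP grew 3.15%.

Real GDP growth = (431.2 − 400) / 400 = 7.8%.
The capital stock growth = (5123 − 4700) / 4700 = 9%.
Hours worked growth = (2555 − 2500) / 2500 = 2.2%.
Labor's share = 1 − 0.36 = 0.64.
The capital stock: 0.36 × 9 = 3.24 pp.
Hours worked: 0.64 × 2.2 = 1.408 pp.
TFP growth = 7.8 − 4.648 = 3.152%.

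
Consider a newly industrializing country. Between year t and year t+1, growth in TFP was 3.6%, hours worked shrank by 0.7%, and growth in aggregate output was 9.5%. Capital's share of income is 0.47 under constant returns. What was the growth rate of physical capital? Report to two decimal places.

Labor's share = 1 − 0.47 = 0.53.
gY = gA + 0.53×(-0.7) + 0.47×g.
0.47×g = 9.5 − 3.6 + 0.371 = 6.271.
g = 6.271 / 0.47 = 13.3426%.

Physical capital grew 13.34%.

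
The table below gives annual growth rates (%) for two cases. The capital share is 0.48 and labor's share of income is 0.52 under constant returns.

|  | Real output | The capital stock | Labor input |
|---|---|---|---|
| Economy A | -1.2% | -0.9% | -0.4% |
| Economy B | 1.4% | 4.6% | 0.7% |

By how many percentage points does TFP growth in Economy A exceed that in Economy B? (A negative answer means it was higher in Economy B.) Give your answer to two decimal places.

Labor's share = 1 − 0.48 = 0.52.
Economy A: TFP = -1.2 + 0.432 + 0.208 = -0.56%.
Economy B: TFP = 1.4 − 2.208 − 0.364 = -1.172%.
Difference = -0.56 − (-1.172) = 0.612 pp.

0.61 percentage points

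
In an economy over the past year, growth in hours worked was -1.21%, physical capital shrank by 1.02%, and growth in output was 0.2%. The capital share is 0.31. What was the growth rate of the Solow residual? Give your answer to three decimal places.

Labor's share = 1 − 0.31 = 0.69.
Physical capital: 0.31 × (-1.02) = -0.3162 pp.
Hours worked: 0.69 × (-1.21) = -0.8349 pp.
TFP growth = 0.2 + 1.1511 = 1.3511%.

The Solow residual grew 1.351%.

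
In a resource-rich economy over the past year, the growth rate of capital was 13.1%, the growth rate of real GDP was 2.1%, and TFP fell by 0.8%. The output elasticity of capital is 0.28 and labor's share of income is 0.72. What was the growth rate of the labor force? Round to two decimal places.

Labor's share = 1 − 0.28 = 0.72.
gY = gA + 0.28×13.1 + 0.72×g.
0.72×g = 2.1 + 0.8 − 3.668 = -0.768.
g = -0.768 / 0.72 = -1.0667%.

-1.07%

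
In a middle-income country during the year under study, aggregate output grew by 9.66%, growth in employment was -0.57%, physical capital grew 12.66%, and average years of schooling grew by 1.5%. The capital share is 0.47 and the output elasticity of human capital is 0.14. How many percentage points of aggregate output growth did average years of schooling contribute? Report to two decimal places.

0.21

Contribution = share × growth = 0.14 × 1.5 = 0.21 pp.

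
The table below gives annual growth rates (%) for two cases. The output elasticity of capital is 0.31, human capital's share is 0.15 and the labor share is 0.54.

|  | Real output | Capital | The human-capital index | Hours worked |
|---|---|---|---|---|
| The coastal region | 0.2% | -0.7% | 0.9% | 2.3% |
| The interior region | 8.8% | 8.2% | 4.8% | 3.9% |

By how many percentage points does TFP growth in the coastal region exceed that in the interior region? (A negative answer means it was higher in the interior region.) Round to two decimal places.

-4.39 percentage points

Labor's share = 1 − 0.31 − 0.15 = 0.54.
The coastal region: TFP = 0.2 + 0.217 − 0.135 − 1.242 = -0.96%.
The interior region: TFP = 8.8 − 2.542 − 0.72 − 2.106 = 3.432%.
Difference = -0.96 − (3.432) = -4.392 pp.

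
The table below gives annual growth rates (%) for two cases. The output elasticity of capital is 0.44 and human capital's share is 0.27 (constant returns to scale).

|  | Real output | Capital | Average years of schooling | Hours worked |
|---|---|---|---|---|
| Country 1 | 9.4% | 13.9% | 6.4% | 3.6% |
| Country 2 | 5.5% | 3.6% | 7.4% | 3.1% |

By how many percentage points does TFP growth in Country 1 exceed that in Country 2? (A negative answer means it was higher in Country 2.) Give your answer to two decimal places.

-0.51 percentage points

Labor's share = 1 − 0.44 − 0.27 = 0.29.
Country 1: TFP = 9.4 − 6.116 − 1.728 − 1.044 = 0.512%.
Country 2: TFP = 5.5 − 1.584 − 1.998 − 0.899 = 1.019%.
Difference = 0.512 − (1.019) = -0.507 pp.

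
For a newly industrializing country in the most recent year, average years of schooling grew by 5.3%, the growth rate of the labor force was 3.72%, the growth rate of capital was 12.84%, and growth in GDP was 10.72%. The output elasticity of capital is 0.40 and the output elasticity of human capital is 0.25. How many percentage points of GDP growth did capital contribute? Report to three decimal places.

5.136 pp

Contribution = share × growth = 0.4 × 12.84 = 5.136 pp.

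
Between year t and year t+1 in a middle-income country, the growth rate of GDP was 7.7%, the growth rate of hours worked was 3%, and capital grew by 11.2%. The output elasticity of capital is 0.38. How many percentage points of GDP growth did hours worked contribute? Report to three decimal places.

1.860 pp

Labor's share = 1 − 0.38 = 0.62.
Contribution = share × growth = 0.62 × 3 = 1.86 pp.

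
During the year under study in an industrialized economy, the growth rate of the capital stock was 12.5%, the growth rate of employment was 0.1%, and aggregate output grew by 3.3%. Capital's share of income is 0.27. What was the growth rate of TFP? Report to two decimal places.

-0.15%

Labor's share = 1 − 0.27 = 0.73.
The capital stock: 0.27 × 12.5 = 3.375 pp.
Employment: 0.73 × 0.1 = 0.073 pp.
TFP growth = 3.3 − 3.448 = -0.148%.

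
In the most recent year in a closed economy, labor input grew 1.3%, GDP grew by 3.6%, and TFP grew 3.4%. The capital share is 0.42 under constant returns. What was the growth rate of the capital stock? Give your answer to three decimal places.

Labor's share = 1 − 0.42 = 0.58.
gY = gA + 0.58×1.3 + 0.42×g.
0.42×g = 3.6 − 3.4 − 0.754 = -0.554.
g = -0.554 / 0.42 = -1.31905%.

-1.319%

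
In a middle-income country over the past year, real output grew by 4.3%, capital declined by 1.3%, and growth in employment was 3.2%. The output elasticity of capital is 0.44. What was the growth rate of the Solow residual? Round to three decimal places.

The Solow residual growth was 3.080%.

Labor's share = 1 − 0.44 = 0.56.
Capital: 0.44 × (-1.3) = -0.572 pp.
Employment: 0.56 × 3.2 = 1.792 pp.
TFP growth = 4.3 − 1.22 = 3.08%.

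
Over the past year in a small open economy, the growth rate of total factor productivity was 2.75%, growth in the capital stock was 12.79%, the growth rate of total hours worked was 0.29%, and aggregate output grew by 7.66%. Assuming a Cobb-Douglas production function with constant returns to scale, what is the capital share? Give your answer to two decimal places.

α = 0.37

gY = gA + α·gK + (1−α)·gL, so gY − gA − gL = α(gK − gL).
7.66 − 2.75 − 0.29 = α × (12.79 − 0.29).
4.62 = 12.5 α, so α = 0.3696.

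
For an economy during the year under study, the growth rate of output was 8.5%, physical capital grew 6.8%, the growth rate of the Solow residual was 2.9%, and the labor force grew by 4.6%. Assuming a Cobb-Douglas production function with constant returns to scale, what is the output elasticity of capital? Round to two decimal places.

The output elasticity of capital is 0.45.

gY = gA + α·gK + (1−α)·gL, so gY − gA − gL = α(gK − gL).
8.5 − 2.9 − 4.6 = α × (6.8 − 4.6).
1 = 2.2 α, so α = 0.4545.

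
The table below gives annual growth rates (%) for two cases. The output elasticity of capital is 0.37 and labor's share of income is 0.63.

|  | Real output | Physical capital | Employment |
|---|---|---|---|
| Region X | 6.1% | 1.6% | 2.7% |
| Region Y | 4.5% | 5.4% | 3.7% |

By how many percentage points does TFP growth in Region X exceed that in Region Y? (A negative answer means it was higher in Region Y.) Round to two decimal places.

Labor's share = 1 − 0.37 = 0.63.
Region X: TFP = 6.1 − 0.592 − 1.701 = 3.807%.
Region Y: TFP = 4.5 − 1.998 − 2.331 = 0.171%.
Difference = 3.807 − (0.171) = 3.636 pp.

3.64 percentage points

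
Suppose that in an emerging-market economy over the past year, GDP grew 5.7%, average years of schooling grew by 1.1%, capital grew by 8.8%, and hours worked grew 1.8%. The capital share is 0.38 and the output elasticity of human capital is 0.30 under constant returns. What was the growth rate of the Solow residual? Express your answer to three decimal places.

The Solow residual grew 1.450%.

Labor's share = 1 − 0.38 − 0.3 = 0.32.
Capital: 0.38 × 8.8 = 3.344 pp.
Average years of schooling: 0.3 × 1.1 = 0.33 pp.
Hours worked: 0.32 × 1.8 = 0.576 pp.
TFP growth = 5.7 − 4.25 = 1.45%.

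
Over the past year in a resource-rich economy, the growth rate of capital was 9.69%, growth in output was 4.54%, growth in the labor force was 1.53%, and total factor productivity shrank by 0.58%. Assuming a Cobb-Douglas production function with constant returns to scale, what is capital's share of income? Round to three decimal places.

gY = gA + α·gK + (1−α)·gL, so gY − gA − gL = α(gK − gL).
4.54 + 0.58 − 1.53 = α × (9.69 − 1.53).
3.59 = 8.16 α, so α = 0.43995.

Capital's share of income is 0.440.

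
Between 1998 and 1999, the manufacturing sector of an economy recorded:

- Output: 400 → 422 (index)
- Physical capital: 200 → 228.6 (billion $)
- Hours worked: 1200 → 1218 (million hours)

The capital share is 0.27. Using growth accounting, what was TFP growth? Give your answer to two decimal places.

Output growth = (422 − 400) / 400 = 5.5%.
Physical capital growth = (228.6 − 200) / 200 = 14.3%.
Hours worked growth = (1218 − 1200) / 1200 = 1.5%.
Labor's share = 1 − 0.27 = 0.73.
Physical capital: 0.27 × 14.3 = 3.861 pp.
Hours worked: 0.73 × 1.5 = 1.095 pp.
TFP growth = 5.5 − 4.956 = 0.544%.

0.54%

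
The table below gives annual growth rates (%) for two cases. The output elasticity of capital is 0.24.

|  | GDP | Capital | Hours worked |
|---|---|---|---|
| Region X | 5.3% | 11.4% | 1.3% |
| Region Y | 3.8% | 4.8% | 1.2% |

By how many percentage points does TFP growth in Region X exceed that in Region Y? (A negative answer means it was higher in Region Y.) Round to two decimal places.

-0.16 percentage points

Labor's share = 1 − 0.24 = 0.76.
Region X: TFP = 5.3 − 2.736 − 0.988 = 1.576%.
Region Y: TFP = 3.8 − 1.152 − 0.912 = 1.736%.
Difference = 1.576 − (1.736) = -0.16 pp.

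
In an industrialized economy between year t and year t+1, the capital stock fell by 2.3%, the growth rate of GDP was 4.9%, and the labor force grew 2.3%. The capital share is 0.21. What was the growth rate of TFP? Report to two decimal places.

Labor's share = 1 − 0.21 = 0.79.
The capital stock: 0.21 × (-2.3) = -0.483 pp.
The labor force: 0.79 × 2.3 = 1.817 pp.
TFP growth = 4.9 − 1.334 = 3.566%.

3.57%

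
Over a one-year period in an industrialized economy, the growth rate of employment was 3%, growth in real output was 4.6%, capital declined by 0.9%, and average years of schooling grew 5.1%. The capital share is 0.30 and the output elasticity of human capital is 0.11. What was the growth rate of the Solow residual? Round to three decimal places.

2.539%

Labor's share = 1 − 0.3 − 0.11 = 0.59.
Capital: 0.3 × (-0.9) = -0.27 pp.
Average years of schooling: 0.11 × 5.1 = 0.561 pp.
Employment: 0.59 × 3 = 1.77 pp.
TFP growth = 4.6 − 2.061 = 2.539%.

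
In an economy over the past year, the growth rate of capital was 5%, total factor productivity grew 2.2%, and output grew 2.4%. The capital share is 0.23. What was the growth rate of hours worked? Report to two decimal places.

Labor's share = 1 − 0.23 = 0.77.
gY = gA + 0.23×5 + 0.77×g.
0.77×g = 2.4 − 2.2 − 1.15 = -0.95.
g = -0.95 / 0.77 = -1.2338%.

-1.23%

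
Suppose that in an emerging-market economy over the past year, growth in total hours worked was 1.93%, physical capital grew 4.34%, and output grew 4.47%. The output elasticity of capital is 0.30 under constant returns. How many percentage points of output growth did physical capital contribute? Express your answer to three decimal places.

Contribution = share × growth = 0.3 × 4.34 = 1.302 pp.

1.302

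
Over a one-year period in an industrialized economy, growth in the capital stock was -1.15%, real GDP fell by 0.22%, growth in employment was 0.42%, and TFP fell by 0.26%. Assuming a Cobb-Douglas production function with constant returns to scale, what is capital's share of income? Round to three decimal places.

0.242

gY = gA + α·gK + (1−α)·gL, so gY − gA − gL = α(gK − gL).
-0.22 + 0.26 − 0.42 = α × (-1.15 − 0.42).
-0.38 = -1.57 α, so α = 0.24204.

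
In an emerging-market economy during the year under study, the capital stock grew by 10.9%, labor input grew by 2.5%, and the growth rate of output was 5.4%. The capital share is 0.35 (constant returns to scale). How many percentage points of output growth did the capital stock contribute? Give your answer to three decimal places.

Contribution = share × growth = 0.35 × 10.9 = 3.815 pp.

3.815 pp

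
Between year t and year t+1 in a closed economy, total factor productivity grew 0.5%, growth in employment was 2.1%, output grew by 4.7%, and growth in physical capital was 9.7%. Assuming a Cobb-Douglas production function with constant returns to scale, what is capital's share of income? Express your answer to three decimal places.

gY = gA + α·gK + (1−α)·gL, so gY − gA − gL = α(gK − gL).
4.7 − 0.5 − 2.1 = α × (9.7 − 2.1).
2.1 = 7.6 α, so α = 0.27632.

0.276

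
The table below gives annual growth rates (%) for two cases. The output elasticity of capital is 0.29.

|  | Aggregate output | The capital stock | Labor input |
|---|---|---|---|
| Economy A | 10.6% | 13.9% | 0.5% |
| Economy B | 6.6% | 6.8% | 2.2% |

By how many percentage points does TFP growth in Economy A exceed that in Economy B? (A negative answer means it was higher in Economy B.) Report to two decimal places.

Labor's share = 1 − 0.29 = 0.71.
Economy A: TFP = 10.6 − 4.031 − 0.355 = 6.214%.
Economy B: TFP = 6.6 − 1.972 − 1.562 = 3.066%.
Difference = 6.214 − (3.066) = 3.148 pp.

3.15 percentage points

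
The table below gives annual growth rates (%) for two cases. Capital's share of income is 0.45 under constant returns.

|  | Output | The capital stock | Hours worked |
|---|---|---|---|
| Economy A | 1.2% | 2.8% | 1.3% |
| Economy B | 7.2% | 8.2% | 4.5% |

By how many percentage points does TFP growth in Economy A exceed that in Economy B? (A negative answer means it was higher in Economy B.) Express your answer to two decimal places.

-1.81 percentage points

Labor's share = 1 − 0.45 = 0.55.
Economy A: TFP = 1.2 − 1.26 − 0.715 = -0.775%.
Economy B: TFP = 7.2 − 3.69 − 2.475 = 1.035%.
Difference = -0.775 − (1.035) = -1.81 pp.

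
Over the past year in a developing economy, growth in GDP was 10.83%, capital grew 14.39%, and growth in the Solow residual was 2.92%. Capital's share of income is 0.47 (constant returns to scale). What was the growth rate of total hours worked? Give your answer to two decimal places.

Total hours worked growth was 2.16%.

Labor's share = 1 − 0.47 = 0.53.
gY = gA + 0.47×14.39 + 0.53×g.
0.53×g = 10.83 − 2.92 − 6.7633 = 1.1467.
g = 1.1467 / 0.53 = 2.1636%.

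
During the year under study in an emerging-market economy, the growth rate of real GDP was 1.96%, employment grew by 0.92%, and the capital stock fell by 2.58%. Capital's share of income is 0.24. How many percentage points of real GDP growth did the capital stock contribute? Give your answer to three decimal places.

Contribution = share × growth = 0.24 × (-2.58) = -0.6192 pp.

-0.619 pp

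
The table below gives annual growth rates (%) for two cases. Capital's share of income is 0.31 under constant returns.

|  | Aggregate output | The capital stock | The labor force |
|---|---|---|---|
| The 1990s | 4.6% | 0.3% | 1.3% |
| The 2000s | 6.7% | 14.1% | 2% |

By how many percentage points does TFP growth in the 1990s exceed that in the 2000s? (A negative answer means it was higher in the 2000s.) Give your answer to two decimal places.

Labor's share = 1 − 0.31 = 0.69.
The 1990s: TFP = 4.6 − 0.093 − 0.897 = 3.61%.
The 2000s: TFP = 6.7 − 4.371 − 1.38 = 0.949%.
Difference = 3.61 − (0.949) = 2.661 pp.

2.66 percentage points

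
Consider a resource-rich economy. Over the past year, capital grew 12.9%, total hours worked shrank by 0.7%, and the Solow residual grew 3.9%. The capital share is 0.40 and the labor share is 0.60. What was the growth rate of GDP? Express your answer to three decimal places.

Labor's share = 1 − 0.4 = 0.6.
Capital: 0.4 × 12.9 = 5.16 pp.
Total hours worked: 0.6 × (-0.7) = -0.42 pp.
Output growth = 3.9 + 4.74 = 8.64%.

GDP growth was 8.640%.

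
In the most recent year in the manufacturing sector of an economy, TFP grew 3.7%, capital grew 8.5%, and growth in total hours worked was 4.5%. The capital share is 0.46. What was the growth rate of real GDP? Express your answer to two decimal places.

10.04%

Labor's share = 1 − 0.46 = 0.54.
Capital: 0.46 × 8.5 = 3.91 pp.
Total hours worked: 0.54 × 4.5 = 2.43 pp.
Output growth = 3.7 + 6.34 = 10.04%.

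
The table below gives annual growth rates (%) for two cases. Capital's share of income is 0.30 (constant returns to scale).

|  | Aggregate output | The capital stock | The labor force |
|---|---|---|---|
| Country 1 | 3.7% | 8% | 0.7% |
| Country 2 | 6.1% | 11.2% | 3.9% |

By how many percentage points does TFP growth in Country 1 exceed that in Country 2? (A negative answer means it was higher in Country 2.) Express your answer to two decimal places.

0.80 percentage points

Labor's share = 1 − 0.3 = 0.7.
Country 1: TFP = 3.7 − 2.4 − 0.49 = 0.81%.
Country 2: TFP = 6.1 − 3.36 − 2.73 = 0.01%.
Difference = 0.81 − (0.01) = 0.8 pp.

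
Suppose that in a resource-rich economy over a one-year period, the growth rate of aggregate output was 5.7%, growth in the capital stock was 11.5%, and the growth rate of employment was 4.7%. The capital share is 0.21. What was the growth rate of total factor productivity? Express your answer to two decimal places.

-0.43%

Labor's share = 1 − 0.21 = 0.79.
The capital stock: 0.21 × 11.5 = 2.415 pp.
Employment: 0.79 × 4.7 = 3.713 pp.
TFP growth = 5.7 − 6.128 = -0.428%.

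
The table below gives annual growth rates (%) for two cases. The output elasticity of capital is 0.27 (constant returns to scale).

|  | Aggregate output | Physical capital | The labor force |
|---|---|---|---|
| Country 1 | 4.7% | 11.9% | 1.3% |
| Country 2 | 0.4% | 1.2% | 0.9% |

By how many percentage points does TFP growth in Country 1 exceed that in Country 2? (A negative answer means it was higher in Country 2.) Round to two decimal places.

1.12 percentage points

Labor's share = 1 − 0.27 = 0.73.
Country 1: TFP = 4.7 − 3.213 − 0.949 = 0.538%.
Country 2: TFP = 0.4 − 0.324 − 0.657 = -0.581%.
Difference = 0.538 − (-0.581) = 1.119 pp.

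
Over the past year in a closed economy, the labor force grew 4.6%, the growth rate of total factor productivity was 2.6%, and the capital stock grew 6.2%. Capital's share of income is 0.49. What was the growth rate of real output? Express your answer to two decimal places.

Labor's share = 1 − 0.49 = 0.51.
The capital stock: 0.49 × 6.2 = 3.038 pp.
The labor force: 0.51 × 4.6 = 2.346 pp.
Output growth = 2.6 + 5.384 = 7.984%.

7.98%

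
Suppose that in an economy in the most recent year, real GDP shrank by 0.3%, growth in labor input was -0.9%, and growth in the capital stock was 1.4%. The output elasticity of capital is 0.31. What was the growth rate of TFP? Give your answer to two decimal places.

-0.11%

Labor's share = 1 − 0.31 = 0.69.
The capital stock: 0.31 × 1.4 = 0.434 pp.
Labor input: 0.69 × (-0.9) = -0.621 pp.
TFP growth = -0.3 + 0.187 = -0.113%.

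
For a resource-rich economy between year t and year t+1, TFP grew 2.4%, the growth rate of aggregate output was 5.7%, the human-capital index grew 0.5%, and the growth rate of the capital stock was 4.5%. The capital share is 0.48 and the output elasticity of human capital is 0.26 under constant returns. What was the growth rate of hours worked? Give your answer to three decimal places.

Hours worked grew 3.885%.

Labor's share = 1 − 0.48 − 0.26 = 0.26.
gY = gA + 0.48×4.5 + 0.26×0.5 + 0.26×g.
0.26×g = 5.7 − 2.4 − 2.29 = 1.01.
g = 1.01 / 0.26 = 3.88462%.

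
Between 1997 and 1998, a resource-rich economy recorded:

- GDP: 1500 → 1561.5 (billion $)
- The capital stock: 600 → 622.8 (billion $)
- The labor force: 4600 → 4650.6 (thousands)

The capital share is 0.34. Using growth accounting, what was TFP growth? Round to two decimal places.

2.08%

GDP growth = (1561.5 − 1500) / 1500 = 4.1%.
The capital stock growth = (622.8 − 600) / 600 = 3.8%.
The labor force growth = (4650.6 − 4600) / 4600 = 1.1%.
Labor's share = 1 − 0.34 = 0.66.
The capital stock: 0.34 × 3.8 = 1.292 pp.
The labor force: 0.66 × 1.1 = 0.726 pp.
TFP growth = 4.1 − 2.018 = 2.082%.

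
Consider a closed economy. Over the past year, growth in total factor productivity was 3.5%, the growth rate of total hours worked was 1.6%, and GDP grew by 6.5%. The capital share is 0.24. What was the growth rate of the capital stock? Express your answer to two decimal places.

Labor's share = 1 − 0.24 = 0.76.
gY = gA + 0.76×1.6 + 0.24×g.
0.24×g = 6.5 − 3.5 − 1.216 = 1.784.
g = 1.784 / 0.24 = 7.4333%.

The capital stock growth was 7.43%.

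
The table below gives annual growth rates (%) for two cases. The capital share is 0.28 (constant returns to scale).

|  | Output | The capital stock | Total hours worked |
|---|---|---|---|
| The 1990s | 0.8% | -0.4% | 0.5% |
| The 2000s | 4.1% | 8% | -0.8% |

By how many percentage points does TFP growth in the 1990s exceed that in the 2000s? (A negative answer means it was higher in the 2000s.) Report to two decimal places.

-1.88 percentage points

Labor's share = 1 − 0.28 = 0.72.
The 1990s: TFP = 0.8 + 0.112 − 0.36 = 0.552%.
The 2000s: TFP = 4.1 − 2.24 + 0.576 = 2.436%.
Difference = 0.552 − (2.436) = -1.884 pp.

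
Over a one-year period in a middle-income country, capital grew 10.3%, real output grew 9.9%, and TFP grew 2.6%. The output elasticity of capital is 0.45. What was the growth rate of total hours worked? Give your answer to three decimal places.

4.845%

Labor's share = 1 − 0.45 = 0.55.
gY = gA + 0.45×10.3 + 0.55×g.
0.55×g = 9.9 − 2.6 − 4.635 = 2.665.
g = 2.665 / 0.55 = 4.84545%.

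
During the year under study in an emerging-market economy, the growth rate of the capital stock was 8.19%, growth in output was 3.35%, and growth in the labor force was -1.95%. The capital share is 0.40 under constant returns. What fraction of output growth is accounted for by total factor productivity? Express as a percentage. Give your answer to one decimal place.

Labor's share = 1 − 0.4 = 0.6.
The capital stock: 0.4 × 8.19 = 3.276 pp.
The labor force: 0.6 × (-1.95) = -1.17 pp.
TFP growth = 3.35 − 2.106 = 1.244%.
TFP share of growth = 1.244 / 3.35 × 100 = 37.134%.

37.1%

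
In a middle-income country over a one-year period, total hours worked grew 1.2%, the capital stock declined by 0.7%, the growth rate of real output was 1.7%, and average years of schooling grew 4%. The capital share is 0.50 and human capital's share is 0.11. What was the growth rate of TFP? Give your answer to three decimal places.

TFP growth was 1.142%.

Labor's share = 1 − 0.5 − 0.11 = 0.39.
The capital stock: 0.5 × (-0.7) = -0.35 pp.
Average years of schooling: 0.11 × 4 = 0.44 pp.
Total hours worked: 0.39 × 1.2 = 0.468 pp.
TFP growth = 1.7 − 0.558 = 1.142%.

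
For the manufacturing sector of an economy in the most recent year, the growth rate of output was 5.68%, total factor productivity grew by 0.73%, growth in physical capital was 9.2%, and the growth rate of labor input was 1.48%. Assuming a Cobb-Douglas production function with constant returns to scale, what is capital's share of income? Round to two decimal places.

gY = gA + α·gK + (1−α)·gL, so gY − gA − gL = α(gK − gL).
5.68 − 0.73 − 1.48 = α × (9.2 − 1.48).
3.47 = 7.72 α, so α = 0.4495.

0.45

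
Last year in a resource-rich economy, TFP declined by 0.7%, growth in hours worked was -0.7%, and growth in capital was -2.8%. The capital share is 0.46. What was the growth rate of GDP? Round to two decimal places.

Labor's share = 1 − 0.46 = 0.54.
Capital: 0.46 × (-2.8) = -1.288 pp.
Hours worked: 0.54 × (-0.7) = -0.378 pp.
Output growth = -0.7 + (-1.666) = -2.366%.

-2.37%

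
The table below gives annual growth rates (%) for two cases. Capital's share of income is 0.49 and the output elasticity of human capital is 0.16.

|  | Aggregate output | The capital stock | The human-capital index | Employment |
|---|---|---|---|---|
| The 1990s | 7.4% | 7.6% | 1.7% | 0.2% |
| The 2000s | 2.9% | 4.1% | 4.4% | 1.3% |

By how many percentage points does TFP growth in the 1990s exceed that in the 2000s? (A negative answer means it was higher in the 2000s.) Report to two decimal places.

3.60 percentage points

Labor's share = 1 − 0.49 − 0.16 = 0.35.
The 1990s: TFP = 7.4 − 3.724 − 0.272 − 0.07 = 3.334%.
The 2000s: TFP = 2.9 − 2.009 − 0.704 − 0.455 = -0.268%.
Difference = 3.334 − (-0.268) = 3.602 pp.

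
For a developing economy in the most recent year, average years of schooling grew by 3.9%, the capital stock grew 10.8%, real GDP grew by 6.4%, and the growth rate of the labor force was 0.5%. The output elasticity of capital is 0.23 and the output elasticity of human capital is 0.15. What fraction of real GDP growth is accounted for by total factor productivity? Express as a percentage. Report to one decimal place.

Labor's share = 1 − 0.23 − 0.15 = 0.62.
The capital stock: 0.23 × 10.8 = 2.484 pp.
Average years of schooling: 0.15 × 3.9 = 0.585 pp.
The labor force: 0.62 × 0.5 = 0.31 pp.
TFP growth = 6.4 − 3.379 = 3.021%.
TFP share of growth = 3.021 / 6.4 × 100 = 47.203%.

Total factor productivity accounted for 47.2% of growth.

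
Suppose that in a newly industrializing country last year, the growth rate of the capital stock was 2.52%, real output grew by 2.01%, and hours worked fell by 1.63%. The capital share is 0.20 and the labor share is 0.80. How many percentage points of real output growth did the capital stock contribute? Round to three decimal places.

Contribution = share × growth = 0.2 × 2.52 = 0.504 pp.

0.504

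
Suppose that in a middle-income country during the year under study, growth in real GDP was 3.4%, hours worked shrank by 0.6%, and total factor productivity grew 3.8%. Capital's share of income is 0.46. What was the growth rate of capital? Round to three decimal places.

Labor's share = 1 − 0.46 = 0.54.
gY = gA + 0.54×(-0.6) + 0.46×g.
0.46×g = 3.4 − 3.8 + 0.324 = -0.076.
g = -0.076 / 0.46 = -0.16522%.

-0.165%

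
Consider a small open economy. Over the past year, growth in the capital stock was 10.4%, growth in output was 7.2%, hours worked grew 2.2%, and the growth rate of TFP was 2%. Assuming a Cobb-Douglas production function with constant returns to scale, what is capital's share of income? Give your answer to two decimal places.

gY = gA + α·gK + (1−α)·gL, so gY − gA − gL = α(gK − gL).
7.2 − 2 − 2.2 = α × (10.4 − 2.2).
3 = 8.2 α, so α = 0.3659.

0.37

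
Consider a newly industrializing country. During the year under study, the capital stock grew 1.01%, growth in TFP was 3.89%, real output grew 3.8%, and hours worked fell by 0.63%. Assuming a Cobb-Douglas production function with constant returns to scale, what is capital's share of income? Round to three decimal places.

Capital's share of income is 0.329.

gY = gA + α·gK + (1−α)·gL, so gY − gA − gL = α(gK − gL).
3.8 − 3.89 + 0.63 = α × (1.01 − (-0.63)).
0.54 = 1.64 α, so α = 0.32927.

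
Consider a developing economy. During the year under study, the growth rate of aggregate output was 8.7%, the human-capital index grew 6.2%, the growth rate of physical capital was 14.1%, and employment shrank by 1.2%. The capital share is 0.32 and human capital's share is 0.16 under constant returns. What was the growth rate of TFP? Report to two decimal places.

TFP growth was 3.82%.

Labor's share = 1 − 0.32 − 0.16 = 0.52.
Physical capital: 0.32 × 14.1 = 4.512 pp.
The human-capital index: 0.16 × 6.2 = 0.992 pp.
Employment: 0.52 × (-1.2) = -0.624 pp.
TFP growth = 8.7 − 4.88 = 3.82%.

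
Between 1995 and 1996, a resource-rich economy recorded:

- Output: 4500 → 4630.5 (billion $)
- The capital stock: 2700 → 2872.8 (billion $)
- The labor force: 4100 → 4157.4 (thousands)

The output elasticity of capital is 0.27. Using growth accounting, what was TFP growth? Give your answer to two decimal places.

0.15%

Output growth = (4630.5 − 4500) / 4500 = 2.9%.
The capital stock growth = (2872.8 − 2700) / 2700 = 6.4%.
The labor force growth = (4157.4 − 4100) / 4100 = 1.4%.
Labor's share = 1 − 0.27 = 0.73.
The capital stock: 0.27 × 6.4 = 1.728 pp.
The labor force: 0.73 × 1.4 = 1.022 pp.
TFP growth = 2.9 − 2.75 = 0.15%.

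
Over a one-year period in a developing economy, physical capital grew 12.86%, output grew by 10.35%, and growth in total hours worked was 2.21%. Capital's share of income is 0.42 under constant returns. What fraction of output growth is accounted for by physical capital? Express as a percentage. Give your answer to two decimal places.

Physical capital contributed 0.42 × 12.86 = 5.4012 pp.
Share of growth = 5.4012 / 10.35 × 100 = 52.1855%.

Physical capital accounted for 52.19% of growth.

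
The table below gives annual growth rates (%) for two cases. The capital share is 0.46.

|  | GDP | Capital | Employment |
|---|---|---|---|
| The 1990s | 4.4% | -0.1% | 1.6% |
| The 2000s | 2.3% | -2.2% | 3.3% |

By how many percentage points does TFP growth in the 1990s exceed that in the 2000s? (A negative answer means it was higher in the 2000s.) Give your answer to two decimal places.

Labor's share = 1 − 0.46 = 0.54.
The 1990s: TFP = 4.4 + 0.046 − 0.864 = 3.582%.
The 2000s: TFP = 2.3 + 1.012 − 1.782 = 1.53%.
Difference = 3.582 − (1.53) = 2.052 pp.

2.05 percentage points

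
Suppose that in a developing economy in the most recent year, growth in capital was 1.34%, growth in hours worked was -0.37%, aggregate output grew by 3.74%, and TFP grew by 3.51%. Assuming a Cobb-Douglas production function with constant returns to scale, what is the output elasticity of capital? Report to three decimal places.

gY = gA + α·gK + (1−α)·gL, so gY − gA − gL = α(gK − gL).
3.74 − 3.51 + 0.37 = α × (1.34 − (-0.37)).
0.6 = 1.71 α, so α = 0.35088.

The output elasticity of capital is 0.351.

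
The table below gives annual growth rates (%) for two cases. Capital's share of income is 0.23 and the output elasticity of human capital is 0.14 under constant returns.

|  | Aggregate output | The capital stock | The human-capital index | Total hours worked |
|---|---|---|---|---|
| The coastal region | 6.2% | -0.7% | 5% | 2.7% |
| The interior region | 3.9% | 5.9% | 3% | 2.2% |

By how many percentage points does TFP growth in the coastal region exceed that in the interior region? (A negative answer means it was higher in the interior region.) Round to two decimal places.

3.22 percentage points

Labor's share = 1 − 0.23 − 0.14 = 0.63.
The coastal region: TFP = 6.2 + 0.161 − 0.7 − 1.701 = 3.96%.
The interior region: TFP = 3.9 − 1.357 − 0.42 − 1.386 = 0.737%.
Difference = 3.96 − (0.737) = 3.223 pp.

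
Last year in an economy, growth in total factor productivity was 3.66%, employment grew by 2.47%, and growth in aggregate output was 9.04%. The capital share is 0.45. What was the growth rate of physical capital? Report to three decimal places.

Physical capital growth was 8.937%.

Labor's share = 1 − 0.45 = 0.55.
gY = gA + 0.55×2.47 + 0.45×g.
0.45×g = 9.04 − 3.66 − 1.3585 = 4.0215.
g = 4.0215 / 0.45 = 8.93667%.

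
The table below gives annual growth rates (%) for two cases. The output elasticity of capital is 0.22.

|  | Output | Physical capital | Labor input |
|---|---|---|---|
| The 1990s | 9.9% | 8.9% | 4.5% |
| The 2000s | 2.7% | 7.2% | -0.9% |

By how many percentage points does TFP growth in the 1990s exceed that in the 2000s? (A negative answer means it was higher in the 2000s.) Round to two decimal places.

2.61 percentage points

Labor's share = 1 − 0.22 = 0.78.
The 1990s: TFP = 9.9 − 1.958 − 3.51 = 4.432%.
The 2000s: TFP = 2.7 − 1.584 + 0.702 = 1.818%.
Difference = 4.432 − (1.818) = 2.614 pp.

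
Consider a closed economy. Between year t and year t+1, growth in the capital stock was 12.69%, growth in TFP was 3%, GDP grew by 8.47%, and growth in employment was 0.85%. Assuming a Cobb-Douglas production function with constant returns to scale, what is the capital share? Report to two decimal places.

gY = gA + α·gK + (1−α)·gL, so gY − gA − gL = α(gK − gL).
8.47 − 3 − 0.85 = α × (12.69 − 0.85).
4.62 = 11.84 α, so α = 0.3902.

The capital share is 0.39.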